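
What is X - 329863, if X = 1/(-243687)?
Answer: -80383324882/243687 ≈ -3.2986e+5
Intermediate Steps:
X = -1/243687 ≈ -4.1036e-6
X - 329863 = -1/243687 - 329863 = -80383324882/243687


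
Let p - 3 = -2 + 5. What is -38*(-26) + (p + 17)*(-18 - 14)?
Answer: 252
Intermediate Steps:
p = 6 (p = 3 + (-2 + 5) = 3 + 3 = 6)
-38*(-26) + (p + 17)*(-18 - 14) = -38*(-26) + (6 + 17)*(-18 - 14) = 988 + 23*(-32) = 988 - 736 = 252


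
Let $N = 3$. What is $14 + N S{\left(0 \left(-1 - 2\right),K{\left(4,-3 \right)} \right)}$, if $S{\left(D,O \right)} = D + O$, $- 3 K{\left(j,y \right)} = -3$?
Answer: $17$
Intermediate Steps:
$K{\left(j,y \right)} = 1$ ($K{\left(j,y \right)} = \left(- \frac{1}{3}\right) \left(-3\right) = 1$)
$14 + N S{\left(0 \left(-1 - 2\right),K{\left(4,-3 \right)} \right)} = 14 + 3 \left(0 \left(-1 - 2\right) + 1\right) = 14 + 3 \left(0 \left(-3\right) + 1\right) = 14 + 3 \left(0 + 1\right) = 14 + 3 \cdot 1 = 14 + 3 = 17$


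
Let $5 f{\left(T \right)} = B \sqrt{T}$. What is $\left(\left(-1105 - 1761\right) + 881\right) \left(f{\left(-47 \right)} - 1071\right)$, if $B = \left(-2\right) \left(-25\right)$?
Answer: $2125935 - 19850 i \sqrt{47} \approx 2.1259 \cdot 10^{6} - 1.3608 \cdot 10^{5} i$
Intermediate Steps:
$B = 50$
$f{\left(T \right)} = 10 \sqrt{T}$ ($f{\left(T \right)} = \frac{50 \sqrt{T}}{5} = 10 \sqrt{T}$)
$\left(\left(-1105 - 1761\right) + 881\right) \left(f{\left(-47 \right)} - 1071\right) = \left(\left(-1105 - 1761\right) + 881\right) \left(10 \sqrt{-47} - 1071\right) = \left(-2866 + 881\right) \left(10 i \sqrt{47} - 1071\right) = - 1985 \left(10 i \sqrt{47} - 1071\right) = - 1985 \left(-1071 + 10 i \sqrt{47}\right) = 2125935 - 19850 i \sqrt{47}$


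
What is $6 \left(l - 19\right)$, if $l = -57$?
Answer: $-456$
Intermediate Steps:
$6 \left(l - 19\right) = 6 \left(-57 - 19\right) = 6 \left(-76\right) = -456$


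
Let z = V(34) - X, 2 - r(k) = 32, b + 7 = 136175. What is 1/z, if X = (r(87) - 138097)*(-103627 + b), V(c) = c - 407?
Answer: 1/4494790334 ≈ 2.2248e-10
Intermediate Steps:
b = 136168 (b = -7 + 136175 = 136168)
r(k) = -30 (r(k) = 2 - 1*32 = 2 - 32 = -30)
V(c) = -407 + c
X = -4494790707 (X = (-30 - 138097)*(-103627 + 136168) = -138127*32541 = -4494790707)
z = 4494790334 (z = (-407 + 34) - 1*(-4494790707) = -373 + 4494790707 = 4494790334)
1/z = 1/4494790334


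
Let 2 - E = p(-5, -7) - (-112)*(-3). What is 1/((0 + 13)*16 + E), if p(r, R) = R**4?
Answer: -1/1855 ≈ -0.00053908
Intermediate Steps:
E = -2063 (E = 2 - ((-7)**4 - (-112)*(-3)) = 2 - (2401 - 1*336) = 2 - (2401 - 336) = 2 - 1*2065 = 2 - 2065 = -2063)
1/((0 + 13)*16 + E) = 1/((0 + 13)*16 - 2063) = 1/(13*16 - 2063) = 1/(208 - 2063) = 1/(-1855) = -1/1855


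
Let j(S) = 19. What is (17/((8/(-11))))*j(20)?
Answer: -3553/8 ≈ -444.13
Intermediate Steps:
(17/((8/(-11))))*j(20) = (17/((8/(-11))))*19 = (17/((8*(-1/11))))*19 = (17/(-8/11))*19 = (17*(-11/8))*19 = -187/8*19 = -3553/8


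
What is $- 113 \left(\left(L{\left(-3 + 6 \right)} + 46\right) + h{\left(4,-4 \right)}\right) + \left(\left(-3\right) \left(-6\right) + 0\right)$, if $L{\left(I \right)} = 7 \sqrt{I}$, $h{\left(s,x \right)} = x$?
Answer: $-4728 - 791 \sqrt{3} \approx -6098.1$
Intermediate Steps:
$- 113 \left(\left(L{\left(-3 + 6 \right)} + 46\right) + h{\left(4,-4 \right)}\right) + \left(\left(-3\right) \left(-6\right) + 0\right) = - 113 \left(\left(7 \sqrt{-3 + 6} + 46\right) - 4\right) + \left(\left(-3\right) \left(-6\right) + 0\right) = - 113 \left(\left(7 \sqrt{3} + 46\right) - 4\right) + \left(18 + 0\right) = - 113 \left(\left(46 + 7 \sqrt{3}\right) - 4\right) + 18 = - 113 \left(42 + 7 \sqrt{3}\right) + 18 = \left(-4746 - 791 \sqrt{3}\right) + 18 = -4728 - 791 \sqrt{3}$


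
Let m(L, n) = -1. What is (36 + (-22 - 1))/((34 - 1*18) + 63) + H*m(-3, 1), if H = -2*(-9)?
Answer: -1409/79 ≈ -17.835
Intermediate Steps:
H = 18
(36 + (-22 - 1))/((34 - 1*18) + 63) + H*m(-3, 1) = (36 + (-22 - 1))/((34 - 1*18) + 63) + 18*(-1) = (36 - 23)/((34 - 18) + 63) - 18 = 13/(16 + 63) - 18 = 13/79 - 18 = -1409/79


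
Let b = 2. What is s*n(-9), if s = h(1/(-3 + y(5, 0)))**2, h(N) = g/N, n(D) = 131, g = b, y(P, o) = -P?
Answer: 33536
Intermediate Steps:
g = 2
h(N) = 2/N
s = 256 (s = (2/(1/(-3 - 1*5)))**2 = (2/(1/(-3 - 5)))**2 = (2/(1/(-8)))**2 = (2/(-1/8))**2 = (2*(-8))**2 = (-16)**2 = 256)
s*n(-9) = 256*131 = 33536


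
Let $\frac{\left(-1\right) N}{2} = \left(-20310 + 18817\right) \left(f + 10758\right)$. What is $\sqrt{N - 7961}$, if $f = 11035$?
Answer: $\sqrt{65065937} \approx 8066.3$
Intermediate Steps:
$N = 65073898$ ($N = - 2 \left(-20310 + 18817\right) \left(11035 + 10758\right) = - 2 \left(\left(-1493\right) 21793\right) = \left(-2\right) \left(-32536949\right) = 65073898$)
$\sqrt{N - 7961} = \sqrt{65073898 - 7961} = \sqrt{65065937}$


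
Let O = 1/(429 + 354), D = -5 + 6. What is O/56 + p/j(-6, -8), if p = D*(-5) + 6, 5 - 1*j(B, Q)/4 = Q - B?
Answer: 1567/43848 ≈ 0.035737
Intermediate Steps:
D = 1
j(B, Q) = 20 - 4*Q + 4*B (j(B, Q) = 20 - 4*(Q - B) = 20 + (-4*Q + 4*B) = 20 - 4*Q + 4*B)
p = 1 (p = 1*(-5) + 6 = -5 + 6 = 1)
O = 1/783 ≈ 0.0012771
O/56 + p/j(-6, -8) = (1/783)/56 + 1/(20 - 4*(-8) + 4*(-6)) = (1/783)*(1/56) + 1/(20 + 32 - 24) = 1/43848 + 1/28 = 1567/43848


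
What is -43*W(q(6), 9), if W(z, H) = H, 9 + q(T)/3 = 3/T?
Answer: -387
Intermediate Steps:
q(T) = -27 + 9/T (q(T) = -27 + 3*(3/T) = -27 + 9/T)
-43*W(q(6), 9) = -43*9 = -387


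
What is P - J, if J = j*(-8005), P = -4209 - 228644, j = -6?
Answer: -280883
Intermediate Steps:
P = -232853
J = 48030 (J = -6*(-8005) = 48030)
P - J = -232853 - 1*48030 = -232853 - 48030 = -280883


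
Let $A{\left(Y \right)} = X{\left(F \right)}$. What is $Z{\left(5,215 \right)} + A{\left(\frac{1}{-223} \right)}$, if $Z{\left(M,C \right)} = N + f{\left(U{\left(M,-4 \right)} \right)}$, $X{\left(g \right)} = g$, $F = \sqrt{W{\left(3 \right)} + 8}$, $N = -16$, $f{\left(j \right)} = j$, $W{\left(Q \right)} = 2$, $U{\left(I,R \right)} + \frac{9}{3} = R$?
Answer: $-23 + \sqrt{10} \approx -19.838$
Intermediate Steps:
$U{\left(I,R \right)} = -3 + R$
$F = \sqrt{10}$ ($F = \sqrt{2 + 8} = \sqrt{10} \approx 3.1623$)
$A{\left(Y \right)} = \sqrt{10}$
$Z{\left(M,C \right)} = -23$ ($Z{\left(M,C \right)} = -16 - 7 = -23$)
$Z{\left(5,215 \right)} + A{\left(\frac{1}{-223} \right)} = -23 + \sqrt{10}$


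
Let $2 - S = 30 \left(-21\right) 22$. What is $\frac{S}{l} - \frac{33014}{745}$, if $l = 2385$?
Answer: $- \frac{2736448}{71073} \approx -38.502$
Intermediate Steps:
$S = 13862$ ($S = 2 - 30 \left(-21\right) 22 = 2 - \left(-630\right) 22 = 2 - -13860 = 2 + 13860 = 13862$)
$\frac{S}{l} - \frac{33014}{745} = \frac{13862}{2385} - \frac{33014}{745} = - \frac{2736448}{71073}$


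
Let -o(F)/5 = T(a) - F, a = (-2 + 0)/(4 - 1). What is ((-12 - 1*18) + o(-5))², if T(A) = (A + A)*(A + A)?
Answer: 330625/81 ≈ 4081.8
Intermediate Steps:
a = -⅔ (a = -2/3 = -2*⅓ = -⅔ ≈ -0.66667)
T(A) = 4*A² (T(A) = (2*A)*(2*A) = 4*A²)
o(F) = -80/9 + 5*F (o(F) = -5*(4*(-⅔)² - F) = -5*(4*(4/9) - F) = -5*(16/9 - F) = -80/9 + 5*F)
((-12 - 1*18) + o(-5))² = ((-12 - 1*18) + (-80/9 + 5*(-5)))² = ((-12 - 18) + (-80/9 - 25))² = (-30 - 305/9)² = (-575/9)² = 330625/81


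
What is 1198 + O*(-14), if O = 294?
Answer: -2918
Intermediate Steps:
1198 + O*(-14) = 1198 + 294*(-14) = 1198 - 4116 = -2918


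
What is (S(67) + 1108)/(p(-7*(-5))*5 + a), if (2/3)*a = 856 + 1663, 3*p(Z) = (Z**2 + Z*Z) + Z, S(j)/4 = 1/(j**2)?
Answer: 29842896/213321769 ≈ 0.13990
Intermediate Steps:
S(j) = 4/j**2 (S(j) = 4/(j**2) = 4/j**2)
p(Z) = Z/3 + 2*Z**2/3 (p(Z) = ((Z**2 + Z*Z) + Z)/3 = ((Z**2 + Z**2) + Z)/3 = (2*Z**2 + Z)/3 = (Z + 2*Z**2)/3 = Z/3 + 2*Z**2/3)
a = 7557/2 (a = 3*(856 + 1663)/2 = (3/2)*2519 = 7557/2 ≈ 3778.5)
(S(67) + 1108)/(p(-7*(-5))*5 + a) = (4/67**2 + 1108)/(((-7*(-5))*(1 + 2*(-7*(-5)))/3)*5 + 7557/2) = (4*(1/4489) + 1108)/(((1/3)*35*(1 + 2*35))*5 + 7557/2) = (4/4489 + 1108)/(((1/3)*35*(1 + 70))*5 + 7557/2) = 4973816/(4489*(((1/3)*35*71)*5 + 7557/2)) = 4973816/(4489*((2485/3)*5 + 7557/2)) = 4973816/(4489*(12425/3 + 7557/2)) = 4973816/(4489*(47521/6)) = (4973816/4489)*(6/47521) = 29842896/213321769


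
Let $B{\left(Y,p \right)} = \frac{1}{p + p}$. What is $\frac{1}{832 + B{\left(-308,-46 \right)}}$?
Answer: $\frac{92}{76543} \approx 0.0012019$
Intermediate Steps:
$B{\left(Y,p \right)} = \frac{1}{2 p}$
$\frac{1}{832 + B{\left(-308,-46 \right)}} = \frac{1}{832 + \frac{1}{2 \left(-46\right)}} = \frac{1}{832 + \frac{1}{2} \left(- \frac{1}{46}\right)} = \frac{1}{832 - \frac{1}{92}} = \frac{1}{\frac{76543}{92}} = \frac{92}{76543}$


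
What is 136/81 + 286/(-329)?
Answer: 21578/26649 ≈ 0.80971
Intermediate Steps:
136/81 + 286/(-329) = 136*(1/81) + 286*(-1/329) = 136/81 - 286/329 = 21578/26649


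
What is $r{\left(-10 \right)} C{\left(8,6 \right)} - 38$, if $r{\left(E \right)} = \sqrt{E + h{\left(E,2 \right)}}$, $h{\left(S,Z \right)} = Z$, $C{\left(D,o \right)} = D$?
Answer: $-38 + 16 i \sqrt{2} \approx -38.0 + 22.627 i$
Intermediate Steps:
$r{\left(E \right)} = \sqrt{2 + E}$ ($r{\left(E \right)} = \sqrt{E + 2} = \sqrt{2 + E}$)
$r{\left(-10 \right)} C{\left(8,6 \right)} - 38 = \sqrt{2 - 10} \cdot 8 - 38 = \sqrt{-8} \cdot 8 - 38 = 2 i \sqrt{2} \cdot 8 - 38 = 16 i \sqrt{2} - 38 = -38 + 16 i \sqrt{2}$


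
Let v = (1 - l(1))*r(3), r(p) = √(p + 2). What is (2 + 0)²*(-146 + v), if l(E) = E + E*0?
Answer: -584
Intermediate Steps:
l(E) = E (l(E) = E + 0 = E)
r(p) = √(2 + p)
v = 0 (v = (1 - 1*1)*√(2 + 3) = (1 - 1)*√5 = 0*√5 = 0)
(2 + 0)²*(-146 + v) = (2 + 0)²*(-146 + 0) = 2²*(-146) = 4*(-146) = -584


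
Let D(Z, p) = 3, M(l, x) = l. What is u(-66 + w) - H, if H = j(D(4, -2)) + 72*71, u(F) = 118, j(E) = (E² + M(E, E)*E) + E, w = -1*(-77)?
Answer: -5015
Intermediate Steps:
w = 77
j(E) = E + 2*E² (j(E) = (E² + E*E) + E = (E² + E²) + E = 2*E² + E = E + 2*E²)
H = 5133 (H = 3*(1 + 2*3) + 72*71 = 3*(1 + 6) + 5112 = 3*7 + 5112 = 21 + 5112 = 5133)
u(-66 + w) - H = 118 - 1*5133 = 118 - 5133 = -5015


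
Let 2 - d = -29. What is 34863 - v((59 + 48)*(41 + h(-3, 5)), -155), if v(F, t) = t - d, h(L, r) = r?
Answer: 35049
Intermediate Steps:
d = 31 (d = 2 - 1*(-29) = 2 + 29 = 31)
v(F, t) = -31 + t (v(F, t) = t - 1*31 = t - 31 = -31 + t)
34863 - v((59 + 48)*(41 + h(-3, 5)), -155) = 34863 - (-31 - 155) = 34863 - 1*(-186) = 34863 + 186 = 35049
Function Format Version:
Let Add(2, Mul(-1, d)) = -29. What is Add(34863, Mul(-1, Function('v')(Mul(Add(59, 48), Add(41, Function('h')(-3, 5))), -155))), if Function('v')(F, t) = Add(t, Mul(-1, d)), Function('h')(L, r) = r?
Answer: 35049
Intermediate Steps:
d = 31 (d = Add(2, Mul(-1, -29)) = Add(2, 29) = 31)
Function('v')(F, t) = Add(-31, t) (Function('v')(F, t) = Add(t, Mul(-1, 31)) = Add(t, -31) = Add(-31, t))
Add(34863, Mul(-1, Function('v')(Mul(Add(59, 48), Add(41, Function('h')(-3, 5))), -155))) = Add(34863, Mul(-1, Add(-31, -155))) = Add(34863, Mul(-1, -186)) = Add(34863, 186) = 35049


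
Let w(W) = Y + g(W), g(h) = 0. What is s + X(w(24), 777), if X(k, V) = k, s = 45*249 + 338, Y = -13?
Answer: 11530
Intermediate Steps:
w(W) = -13 (w(W) = -13 + 0 = -13)
s = 11543 (s = 11205 + 338 = 11543)
s + X(w(24), 777) = 11543 - 13 = 11530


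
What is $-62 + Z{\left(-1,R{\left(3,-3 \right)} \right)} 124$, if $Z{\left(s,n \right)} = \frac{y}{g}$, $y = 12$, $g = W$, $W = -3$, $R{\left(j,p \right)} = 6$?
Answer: $-558$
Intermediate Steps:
$g = -3$
$Z{\left(s,n \right)} = -4$ ($Z{\left(s,n \right)} = \frac{12}{-3} = 12 \left(- \frac{1}{3}\right) = -4$)
$-62 + Z{\left(-1,R{\left(3,-3 \right)} \right)} 124 = -62 - 496 = -558$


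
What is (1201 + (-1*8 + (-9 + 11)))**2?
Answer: 1428025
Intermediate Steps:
(1201 + (-1*8 + (-9 + 11)))**2 = (1201 + (-8 + 2))**2 = (1201 - 6)**2 = 1195**2 = 1428025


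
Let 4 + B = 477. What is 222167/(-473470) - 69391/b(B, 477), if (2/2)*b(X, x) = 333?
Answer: -32928538381/157665510 ≈ -208.85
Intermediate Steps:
B = 473 (B = -4 + 477 = 473)
b(X, x) = 333
222167/(-473470) - 69391/b(B, 477) = 222167/(-473470) - 69391/333 = 222167*(-1/473470) - 69391*1/333 = -222167/473470 - 69391/333 = -32928538381/157665510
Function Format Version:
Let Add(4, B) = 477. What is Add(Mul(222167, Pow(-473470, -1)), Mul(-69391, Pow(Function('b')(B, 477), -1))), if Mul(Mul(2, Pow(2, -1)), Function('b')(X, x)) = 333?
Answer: Rational(-32928538381, 157665510) ≈ -208.85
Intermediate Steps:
B = 473 (B = Add(-4, 477) = 473)
Function('b')(X, x) = 333
Add(Mul(222167, Pow(-473470, -1)), Mul(-69391, Pow(Function('b')(B, 477), -1))) = Add(Mul(222167, Pow(-473470, -1)), Mul(-69391, Pow(333, -1))) = Add(Mul(222167, Rational(-1, 473470)), Mul(-69391, Rational(1, 333))) = Add(Rational(-222167, 473470), Rational(-69391, 333)) = Rational(-32928538381, 157665510)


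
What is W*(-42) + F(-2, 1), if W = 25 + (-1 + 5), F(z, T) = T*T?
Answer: -1217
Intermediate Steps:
F(z, T) = T²
W = 29 (W = 25 + 4 = 29)
W*(-42) + F(-2, 1) = 29*(-42) + 1² = -1218 + 1 = -1217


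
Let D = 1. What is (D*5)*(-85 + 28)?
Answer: -285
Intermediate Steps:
(D*5)*(-85 + 28) = (1*5)*(-85 + 28) = 5*(-57) = -285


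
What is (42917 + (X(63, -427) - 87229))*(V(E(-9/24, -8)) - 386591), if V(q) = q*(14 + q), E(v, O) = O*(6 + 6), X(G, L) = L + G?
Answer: 16919650044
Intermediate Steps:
X(G, L) = G + L
E(v, O) = 12*O (E(v, O) = O*12 = 12*O)
(42917 + (X(63, -427) - 87229))*(V(E(-9/24, -8)) - 386591) = (42917 + ((63 - 427) - 87229))*((12*(-8))*(14 + 12*(-8)) - 386591) = (42917 + (-364 - 87229))*(-96*(14 - 96) - 386591) = (42917 - 87593)*(-96*(-82) - 386591) = -44676*(7872 - 386591) = -44676*(-378719) = 16919650044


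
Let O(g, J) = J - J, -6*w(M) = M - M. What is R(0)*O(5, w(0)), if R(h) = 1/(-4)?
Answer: 0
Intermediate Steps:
w(M) = 0 (w(M) = -(M - M)/6 = -⅙*0 = 0)
R(h) = -¼ (R(h) = 1*(-¼) = -¼)
O(g, J) = 0
R(0)*O(5, w(0)) = -¼*0 = 0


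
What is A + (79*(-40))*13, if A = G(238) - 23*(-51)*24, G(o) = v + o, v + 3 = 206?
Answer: -12487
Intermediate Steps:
v = 203 (v = -3 + 206 = 203)
G(o) = 203 + o
A = 28593 (A = (203 + 238) - 23*(-51)*24 = 441 - (-1173)*24 = 441 - 1*(-28152) = 441 + 28152 = 28593)
A + (79*(-40))*13 = 28593 + (79*(-40))*13 = 28593 - 3160*13 = 28593 - 41080 = -12487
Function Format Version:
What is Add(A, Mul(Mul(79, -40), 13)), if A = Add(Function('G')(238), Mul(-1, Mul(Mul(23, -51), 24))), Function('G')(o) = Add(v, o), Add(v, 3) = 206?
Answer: -12487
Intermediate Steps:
v = 203 (v = Add(-3, 206) = 203)
Function('G')(o) = Add(203, o)
A = 28593 (A = Add(Add(203, 238), Mul(-1, Mul(Mul(23, -51), 24))) = Add(441, Mul(-1, Mul(-1173, 24))) = Add(441, Mul(-1, -28152)) = Add(441, 28152) = 28593)
Add(A, Mul(Mul(79, -40), 13)) = Add(28593, Mul(Mul(79, -40), 13)) = Add(28593, Mul(-3160, 13)) = Add(28593, -41080) = -12487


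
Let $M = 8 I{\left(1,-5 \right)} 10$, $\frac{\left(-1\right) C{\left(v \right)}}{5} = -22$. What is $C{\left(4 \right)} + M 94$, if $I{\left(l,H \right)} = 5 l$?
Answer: $37710$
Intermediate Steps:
$C{\left(v \right)} = 110$ ($C{\left(v \right)} = \left(-5\right) \left(-22\right) = 110$)
$M = 400$ ($M = 8 \cdot 5 \cdot 1 \cdot 10 = 8 \cdot 5 \cdot 10 = 40 \cdot 10 = 400$)
$C{\left(4 \right)} + M 94 = 110 + 400 \cdot 94 = 110 + 37600 = 37710$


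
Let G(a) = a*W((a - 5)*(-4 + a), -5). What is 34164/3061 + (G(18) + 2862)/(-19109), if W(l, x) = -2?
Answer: 644189490/58492649 ≈ 11.013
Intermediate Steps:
G(a) = -2*a (G(a) = a*(-2) = -2*a)
34164/3061 + (G(18) + 2862)/(-19109) = 34164/3061 + (-2*18 + 2862)/(-19109) = 34164*(1/3061) + (-36 + 2862)*(-1/19109) = 34164/3061 + 2826*(-1/19109) = 34164/3061 - 2826/19109 = 644189490/58492649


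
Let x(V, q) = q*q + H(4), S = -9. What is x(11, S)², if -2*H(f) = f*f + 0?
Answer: 5329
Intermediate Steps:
H(f) = -f²/2 (H(f) = -(f*f + 0)/2 = -(f² + 0)/2 = -f²/2)
x(V, q) = -8 + q² (x(V, q) = q*q - ½*4² = q² - ½*16 = q² - 8 = -8 + q²)
x(11, S)² = (-8 + (-9)²)² = (-8 + 81)² = 73² = 5329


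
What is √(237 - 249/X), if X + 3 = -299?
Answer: √21690546/302 ≈ 15.422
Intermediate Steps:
X = -302 (X = -3 - 299 = -302)
√(237 - 249/X) = √(237 - 249/(-302)) = √(237 - 249*(-1/302)) = √(237 + 249/302) = √(71823/302) = √21690546/302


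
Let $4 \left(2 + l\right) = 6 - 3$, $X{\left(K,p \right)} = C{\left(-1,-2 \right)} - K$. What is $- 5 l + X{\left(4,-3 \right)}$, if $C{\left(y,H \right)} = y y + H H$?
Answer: $\frac{29}{4} \approx 7.25$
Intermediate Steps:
$C{\left(y,H \right)} = H^{2} + y^{2}$ ($C{\left(y,H \right)} = y^{2} + H^{2} = H^{2} + y^{2}$)
$X{\left(K,p \right)} = 5 - K$ ($X{\left(K,p \right)} = \left(\left(-2\right)^{2} + \left(-1\right)^{2}\right) - K = \left(4 + 1\right) - K = 5 - K$)
$l = - \frac{5}{4}$ ($l = -2 + \frac{6 - 3}{4} = -2 + \frac{1}{4} \cdot 3 = -2 + \frac{3}{4} = - \frac{5}{4} \approx -1.25$)
$- 5 l + X{\left(4,-3 \right)} = \left(-5\right) \left(- \frac{5}{4}\right) + \left(5 - 4\right) = \frac{25}{4} + \left(5 - 4\right) = \frac{25}{4} + 1 = \frac{29}{4}$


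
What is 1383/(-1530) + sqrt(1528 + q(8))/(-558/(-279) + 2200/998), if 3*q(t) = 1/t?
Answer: -461/510 + 6487*sqrt(1302)/25176 ≈ 8.3935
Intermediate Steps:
q(t) = 1/(3*t)
1383/(-1530) + sqrt(1528 + q(8))/(-558/(-279) + 2200/998) = 1383/(-1530) + sqrt(1528 + (1/3)/8)/(-558/(-279) + 2200/998) = 1383*(-1/1530) + sqrt(1528 + (1/3)*(1/8))/(-558*(-1/279) + 2200*(1/998)) = -461/510 + sqrt(1528 + 1/24)/(2 + 1100/499) = -461/510 + sqrt(36673/24)/(2098/499) = -461/510 + (13*sqrt(1302)/12)*(499/2098) = -461/510 + 6487*sqrt(1302)/25176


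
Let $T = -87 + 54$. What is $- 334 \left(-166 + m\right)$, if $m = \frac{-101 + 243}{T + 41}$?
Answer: $\frac{99031}{2} \approx 49516.0$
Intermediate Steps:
$T = -33$
$m = \frac{71}{4}$ ($m = \frac{-101 + 243}{-33 + 41} = \frac{142}{8} = 142 \cdot \frac{1}{8} = \frac{71}{4} \approx 17.75$)
$- 334 \left(-166 + m\right) = - 334 \left(-166 + \frac{71}{4}\right) = \left(-334\right) \left(- \frac{593}{4}\right) = \frac{99031}{2}$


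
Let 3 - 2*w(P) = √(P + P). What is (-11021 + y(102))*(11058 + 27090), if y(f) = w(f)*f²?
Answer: 174908580 - 396891792*√51 ≈ -2.6595e+9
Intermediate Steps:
w(P) = 3/2 - √2*√P/2 (w(P) = 3/2 - √(P + P)/2 = 3/2 - √2*√P/2)
y(f) = f²*(3/2 - √2*√f/2) (y(f) = (3/2 - √2*√f/2)*f² = f²*(3/2 - √2*√f/2))
(-11021 + y(102))*(11058 + 27090) = (-11021 + (½)*102²*(3 - √2*√102))*(11058 + 27090) = (-11021 + (½)*10404*(3 - 2*√51))*38148 = (-11021 + (15606 - 10404*√51))*38148 = (4585 - 10404*√51)*38148 = 174908580 - 396891792*√51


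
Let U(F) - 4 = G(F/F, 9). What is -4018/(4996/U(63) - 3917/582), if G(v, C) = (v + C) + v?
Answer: -11692380/949639 ≈ -12.312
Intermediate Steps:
G(v, C) = C + 2*v (G(v, C) = (C + v) + v = C + 2*v)
U(F) = 15 (U(F) = 4 + (9 + 2*(F/F)) = 4 + (9 + 2*1) = 4 + (9 + 2) = 4 + 11 = 15)
-4018/(4996/U(63) - 3917/582) = -4018/(4996/15 - 3917/582) = -4018/949639/2910 = -4018*2910/949639 = -1*11692380/949639 = -11692380/949639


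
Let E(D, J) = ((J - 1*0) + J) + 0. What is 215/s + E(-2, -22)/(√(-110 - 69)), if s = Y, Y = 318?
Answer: 215/318 + 44*I*√179/179 ≈ 0.6761 + 3.2887*I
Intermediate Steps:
s = 318
E(D, J) = 2*J (E(D, J) = ((J + 0) + J) + 0 = (J + J) + 0 = 2*J + 0 = 2*J)
215/s + E(-2, -22)/(√(-110 - 69)) = 215/318 + (2*(-22))/(√(-110 - 69)) = 215*(1/318) - 44*(-I*√179/179) = 215/318 - 44*(-I*√179/179) = 215/318 - (-44)*I*√179/179 = 215/318 + 44*I*√179/179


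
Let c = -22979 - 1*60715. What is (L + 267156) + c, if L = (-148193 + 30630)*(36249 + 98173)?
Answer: -15802870124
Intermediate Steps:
L = -15803053586 (L = -117563*134422 = -15803053586)
c = -83694 (c = -22979 - 60715 = -83694)
(L + 267156) + c = (-15803053586 + 267156) - 83694 = -15802786430 - 83694 = -15802870124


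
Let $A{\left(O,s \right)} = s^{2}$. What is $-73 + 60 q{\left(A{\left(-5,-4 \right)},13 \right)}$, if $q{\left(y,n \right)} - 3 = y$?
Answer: $1067$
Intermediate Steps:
$q{\left(y,n \right)} = 3 + y$
$-73 + 60 q{\left(A{\left(-5,-4 \right)},13 \right)} = -73 + 60 \left(3 + \left(-4\right)^{2}\right) = -73 + 60 \left(3 + 16\right) = -73 + 60 \cdot 19 = -73 + 1140 = 1067$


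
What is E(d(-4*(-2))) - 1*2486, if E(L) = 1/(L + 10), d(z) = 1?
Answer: -27345/11 ≈ -2485.9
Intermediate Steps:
E(L) = 1/(10 + L)
E(d(-4*(-2))) - 1*2486 = 1/(10 + 1) - 1*2486 = 1/11 - 2486 = -27345/11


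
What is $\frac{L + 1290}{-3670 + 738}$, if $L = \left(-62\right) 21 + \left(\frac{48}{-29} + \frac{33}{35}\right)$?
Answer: $\frac{12903}{2975980} \approx 0.0043357$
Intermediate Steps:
$L = - \frac{1322253}{1015}$ ($L = -1302 + \left(48 \left(- \frac{1}{29}\right) + 33 \cdot \frac{1}{35}\right) = -1302 + \left(- \frac{48}{29} + \frac{33}{35}\right) = -1302 - \frac{723}{1015} = - \frac{1322253}{1015} \approx -1302.7$)
$\frac{L + 1290}{-3670 + 738} = \frac{- \frac{1322253}{1015} + 1290}{-3670 + 738} = - \frac{12903}{1015 \left(-2932\right)} = \left(- \frac{12903}{1015}\right) \left(- \frac{1}{2932}\right) = \frac{12903}{2975980}$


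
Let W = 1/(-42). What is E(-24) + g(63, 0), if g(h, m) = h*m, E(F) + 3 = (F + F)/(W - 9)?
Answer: 879/379 ≈ 2.3193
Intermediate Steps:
W = -1/42 ≈ -0.023810
E(F) = -3 - 84*F/379 (E(F) = -3 + (F + F)/(-1/42 - 9) = -3 + (2*F)/(-379/42) = -3 + (2*F)*(-42/379) = -3 - 84*F/379)
E(-24) + g(63, 0) = (-3 - 84/379*(-24)) + 63*0 = (-3 + 2016/379) + 0 = 879/379 + 0 = 879/379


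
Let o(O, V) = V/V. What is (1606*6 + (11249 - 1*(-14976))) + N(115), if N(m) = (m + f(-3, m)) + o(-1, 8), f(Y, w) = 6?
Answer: 35983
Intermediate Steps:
o(O, V) = 1
N(m) = 7 + m (N(m) = (m + 6) + 1 = (6 + m) + 1 = 7 + m)
(1606*6 + (11249 - 1*(-14976))) + N(115) = (1606*6 + (11249 - 1*(-14976))) + (7 + 115) = (9636 + (11249 + 14976)) + 122 = (9636 + 26225) + 122 = 35861 + 122 = 35983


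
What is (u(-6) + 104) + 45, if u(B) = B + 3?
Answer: 146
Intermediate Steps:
u(B) = 3 + B
(u(-6) + 104) + 45 = ((3 - 6) + 104) + 45 = (-3 + 104) + 45 = 101 + 45 = 146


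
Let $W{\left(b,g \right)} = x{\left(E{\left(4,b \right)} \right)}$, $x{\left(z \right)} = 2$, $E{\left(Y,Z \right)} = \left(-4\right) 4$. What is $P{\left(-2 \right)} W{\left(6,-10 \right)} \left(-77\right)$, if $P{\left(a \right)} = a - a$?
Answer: $0$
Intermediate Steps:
$P{\left(a \right)} = 0$
$E{\left(Y,Z \right)} = -16$
$W{\left(b,g \right)} = 2$
$P{\left(-2 \right)} W{\left(6,-10 \right)} \left(-77\right) = 0 \cdot 2 \left(-77\right) = 0 \left(-77\right) = 0$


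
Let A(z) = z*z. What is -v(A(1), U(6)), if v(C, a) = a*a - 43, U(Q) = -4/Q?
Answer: 383/9 ≈ 42.556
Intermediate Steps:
A(z) = z²
v(C, a) = -43 + a² (v(C, a) = a² - 43 = -43 + a²)
-v(A(1), U(6)) = -(-43 + (-4/6)²) = -(-43 + (-4*⅙)²) = -(-43 + (-⅔)²) = -(-43 + 4/9) = -1*(-383/9) = 383/9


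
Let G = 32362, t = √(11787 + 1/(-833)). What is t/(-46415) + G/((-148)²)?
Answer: 16181/10952 - √166915690/5523385 ≈ 1.4751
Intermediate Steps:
t = √166915690/119 (t = √(11787 - 1/833) = √(9818570/833) = √166915690/119 ≈ 108.57)
t/(-46415) + G/((-148)²) = (√166915690/119)/(-46415) + 32362/((-148)²) = (√166915690/119)*(-1/46415) + 32362/21904 = -√166915690/5523385 + 32362*(1/21904) = -√166915690/5523385 + 16181/10952 = 16181/10952 - √166915690/5523385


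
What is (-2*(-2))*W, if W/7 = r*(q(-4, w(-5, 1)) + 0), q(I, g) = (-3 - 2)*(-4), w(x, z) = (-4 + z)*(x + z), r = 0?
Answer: 0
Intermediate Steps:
q(I, g) = 20 (q(I, g) = -5*(-4) = 20)
W = 0 (W = 7*(0*(20 + 0)) = 7*(0*20) = 7*0 = 0)
(-2*(-2))*W = -2*(-2)*0 = 4*0 = 0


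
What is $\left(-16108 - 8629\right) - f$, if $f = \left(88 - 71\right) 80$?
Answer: $-26097$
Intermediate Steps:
$f = 1360$ ($f = 17 \cdot 80 = 1360$)
$\left(-16108 - 8629\right) - f = \left(-16108 - 8629\right) - 1360 = -24737 - 1360 = -26097$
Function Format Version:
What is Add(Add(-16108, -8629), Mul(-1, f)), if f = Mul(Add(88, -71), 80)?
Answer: -26097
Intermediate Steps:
f = 1360 (f = Mul(17, 80) = 1360)
Add(Add(-16108, -8629), Mul(-1, f)) = Add(Add(-16108, -8629), Mul(-1, 1360)) = Add(-24737, -1360) = -26097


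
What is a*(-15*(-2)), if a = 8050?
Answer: 241500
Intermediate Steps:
a*(-15*(-2)) = 8050*(-15*(-2)) = 8050*30 = 241500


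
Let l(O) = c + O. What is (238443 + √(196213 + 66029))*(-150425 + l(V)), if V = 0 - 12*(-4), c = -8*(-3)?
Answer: -35850620379 - 451059*√29138 ≈ -3.5928e+10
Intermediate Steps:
c = 24
V = 48 (V = 0 + 48 = 48)
l(O) = 24 + O
(238443 + √(196213 + 66029))*(-150425 + l(V)) = (238443 + √(196213 + 66029))*(-150425 + (24 + 48)) = (238443 + √262242)*(-150425 + 72) = (238443 + 3*√29138)*(-150353) = -35850620379 - 451059*√29138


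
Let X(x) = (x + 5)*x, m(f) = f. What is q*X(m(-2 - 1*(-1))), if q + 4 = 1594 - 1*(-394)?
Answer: -7936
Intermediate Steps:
q = 1984 (q = -4 + (1594 - 1*(-394)) = -4 + (1594 + 394) = -4 + 1988 = 1984)
X(x) = x*(5 + x) (X(x) = (5 + x)*x = x*(5 + x))
q*X(m(-2 - 1*(-1))) = 1984*((-2 - 1*(-1))*(5 + (-2 - 1*(-1)))) = 1984*((-2 + 1)*(5 + (-2 + 1))) = 1984*(-(5 - 1)) = 1984*(-1*4) = 1984*(-4) = -7936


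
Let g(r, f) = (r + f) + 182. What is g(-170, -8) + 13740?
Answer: 13744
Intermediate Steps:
g(r, f) = 182 + f + r (g(r, f) = (f + r) + 182 = 182 + f + r)
g(-170, -8) + 13740 = (182 - 8 - 170) + 13740 = 4 + 13740 = 13744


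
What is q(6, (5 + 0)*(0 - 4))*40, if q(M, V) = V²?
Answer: 16000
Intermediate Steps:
q(6, (5 + 0)*(0 - 4))*40 = ((5 + 0)*(0 - 4))²*40 = (5*(-4))²*40 = (-20)²*40 = 400*40 = 16000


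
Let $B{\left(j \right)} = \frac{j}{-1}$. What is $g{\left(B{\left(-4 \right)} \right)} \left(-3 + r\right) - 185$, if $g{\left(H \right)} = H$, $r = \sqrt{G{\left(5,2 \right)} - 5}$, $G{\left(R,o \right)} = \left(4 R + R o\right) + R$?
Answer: $-197 + 4 \sqrt{30} \approx -175.09$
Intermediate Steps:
$G{\left(R,o \right)} = 5 R + R o$
$B{\left(j \right)} = - j$ ($B{\left(j \right)} = j \left(-1\right) = - j$)
$r = \sqrt{30}$ ($r = \sqrt{5 \left(5 + 2\right) - 5} = \sqrt{5 \cdot 7 - 5} = \sqrt{35 - 5} = \sqrt{30} \approx 5.4772$)
$g{\left(B{\left(-4 \right)} \right)} \left(-3 + r\right) - 185 = \left(-1\right) \left(-4\right) \left(-3 + \sqrt{30}\right) - 185 = 4 \left(-3 + \sqrt{30}\right) - 185 = \left(-12 + 4 \sqrt{30}\right) - 185 = -197 + 4 \sqrt{30}$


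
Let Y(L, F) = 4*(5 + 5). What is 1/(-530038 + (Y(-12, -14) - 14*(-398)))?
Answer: -1/524426 ≈ -1.9068e-6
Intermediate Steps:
Y(L, F) = 40 (Y(L, F) = 4*10 = 40)
1/(-530038 + (Y(-12, -14) - 14*(-398))) = 1/(-530038 + (40 - 14*(-398))) = 1/(-530038 + (40 + 5572)) = 1/(-530038 + 5612) = 1/(-524426) = -1/524426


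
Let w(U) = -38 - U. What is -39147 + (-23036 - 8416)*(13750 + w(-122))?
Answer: -435146115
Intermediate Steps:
-39147 + (-23036 - 8416)*(13750 + w(-122)) = -39147 + (-23036 - 8416)*(13750 + (-38 - 1*(-122))) = -39147 - 31452*(13750 + (-38 + 122)) = -39147 - 31452*(13750 + 84) = -39147 - 31452*13834 = -39147 - 435106968 = -435146115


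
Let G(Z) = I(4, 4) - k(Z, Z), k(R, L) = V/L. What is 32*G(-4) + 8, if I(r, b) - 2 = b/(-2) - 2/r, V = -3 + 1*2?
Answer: -16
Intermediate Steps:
V = -1 (V = -3 + 2 = -1)
k(R, L) = -1/L
I(r, b) = 2 - 2/r - b/2 (I(r, b) = 2 + (b/(-2) - 2/r) = 2 + (b*(-½) - 2/r) = 2 + (-b/2 - 2/r) = 2 + (-2/r - b/2) = 2 - 2/r - b/2)
G(Z) = -½ + 1/Z (G(Z) = (2 - 2/4 - ½*4) - (-1)/Z = (2 - 2*¼ - 2) + 1/Z = (2 - ½ - 2) + 1/Z = -½ + 1/Z)
32*G(-4) + 8 = 32*((½)*(2 - 1*(-4))/(-4)) + 8 = 32*((½)*(-¼)*(2 + 4)) + 8 = 32*((½)*(-¼)*6) + 8 = 32*(-¾) + 8 = -24 + 8 = -16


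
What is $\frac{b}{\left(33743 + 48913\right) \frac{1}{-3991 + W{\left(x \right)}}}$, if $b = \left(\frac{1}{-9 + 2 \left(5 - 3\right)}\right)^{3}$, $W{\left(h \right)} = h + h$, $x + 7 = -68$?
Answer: $\frac{101}{252000} \approx 0.00040079$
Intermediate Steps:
$x = -75$ ($x = -7 - 68 = -75$)
$W{\left(h \right)} = 2 h$
$b = - \frac{1}{125}$ ($b = \left(\frac{1}{-9 + 2 \cdot 2}\right)^{3} = \left(\frac{1}{-9 + 4}\right)^{3} = \left(\frac{1}{-5}\right)^{3} = \left(- \frac{1}{5}\right)^{3} = - \frac{1}{125} \approx -0.008$)
$\frac{b}{\left(33743 + 48913\right) \frac{1}{-3991 + W{\left(x \right)}}} = - \frac{1}{125 \frac{33743 + 48913}{-3991 + 2 \left(-75\right)}} = - \frac{1}{125 \frac{82656}{-3991 - 150}} = - \frac{1}{125 \frac{82656}{-4141}} = - \frac{1}{125 \cdot 82656 \left(- \frac{1}{4141}\right)} = - \frac{1}{125 \left(- \frac{2016}{101}\right)} = \left(- \frac{1}{125}\right) \left(- \frac{101}{2016}\right) = \frac{101}{252000}$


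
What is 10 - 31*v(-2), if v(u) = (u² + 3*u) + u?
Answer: 134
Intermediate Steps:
v(u) = u² + 4*u
10 - 31*v(-2) = 10 - (-62)*(4 - 2) = 10 - (-62)*2 = 10 - 31*(-4) = 10 + 124 = 134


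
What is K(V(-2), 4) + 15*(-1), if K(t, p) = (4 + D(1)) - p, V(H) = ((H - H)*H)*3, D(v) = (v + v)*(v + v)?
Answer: -11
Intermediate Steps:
D(v) = 4*v² (D(v) = (2*v)*(2*v) = 4*v²)
V(H) = 0 (V(H) = (0*H)*3 = 0*3 = 0)
K(t, p) = 8 - p (K(t, p) = (4 + 4*1²) - p = (4 + 4*1) - p = (4 + 4) - p = 8 - p)
K(V(-2), 4) + 15*(-1) = (8 - 1*4) + 15*(-1) = (8 - 4) - 15 = 4 - 15 = -11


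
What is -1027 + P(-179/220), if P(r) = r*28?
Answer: -57738/55 ≈ -1049.8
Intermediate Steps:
P(r) = 28*r
-1027 + P(-179/220) = -1027 + 28*(-179/220) = -1027 - 1253/55 = -57738/55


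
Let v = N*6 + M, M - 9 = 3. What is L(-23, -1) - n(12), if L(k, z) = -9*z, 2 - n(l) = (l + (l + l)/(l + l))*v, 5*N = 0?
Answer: 163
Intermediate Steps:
M = 12 (M = 9 + 3 = 12)
N = 0 (N = (1/5)*0 = 0)
v = 12 (v = 0*6 + 12 = 0 + 12 = 12)
n(l) = -10 - 12*l (n(l) = 2 - (l + (l + l)/(l + l))*12 = 2 - (l + (2*l)/((2*l)))*12 = 2 - (l + (2*l)*(1/(2*l)))*12 = 2 - (l + 1)*12 = 2 - (1 + l)*12 = 2 - (12 + 12*l) = 2 + (-12 - 12*l) = -10 - 12*l)
L(-23, -1) - n(12) = -9*(-1) - (-10 - 12*12) = 9 - (-10 - 144) = 9 - 1*(-154) = 9 + 154 = 163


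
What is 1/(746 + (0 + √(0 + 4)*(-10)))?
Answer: 1/726 ≈ 0.0013774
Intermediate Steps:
1/(746 + (0 + √(0 + 4)*(-10))) = 1/(746 + (0 + √4*(-10))) = 1/(746 + (0 + 2*(-10))) = 1/(746 + (0 - 20)) = 1/(746 - 20) = 1/726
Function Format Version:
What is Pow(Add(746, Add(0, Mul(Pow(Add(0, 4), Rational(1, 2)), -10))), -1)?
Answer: Rational(1, 726) ≈ 0.0013774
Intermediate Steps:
Pow(Add(746, Add(0, Mul(Pow(Add(0, 4), Rational(1, 2)), -10))), -1) = Pow(Add(746, Add(0, Mul(Pow(4, Rational(1, 2)), -10))), -1) = Pow(Add(746, Add(0, Mul(2, -10))), -1) = Pow(Add(746, Add(0, -20)), -1) = Pow(Add(746, -20), -1) = Pow(726, -1) = Rational(1, 726)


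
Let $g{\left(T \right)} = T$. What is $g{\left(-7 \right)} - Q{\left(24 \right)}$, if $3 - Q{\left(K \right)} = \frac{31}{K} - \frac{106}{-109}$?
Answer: $- \frac{20237}{2616} \approx -7.7359$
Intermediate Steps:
$Q{\left(K \right)} = \frac{221}{109} - \frac{31}{K}$ ($Q{\left(K \right)} = 3 - \left(\frac{31}{K} - \frac{106}{-109}\right) = 3 - \left(\frac{31}{K} - - \frac{106}{109}\right) = 3 - \left(\frac{31}{K} + \frac{106}{109}\right) = 3 - \left(\frac{106}{109} + \frac{31}{K}\right) = \frac{221}{109} - \frac{31}{K}$)
$g{\left(-7 \right)} - Q{\left(24 \right)} = -7 - \left(\frac{221}{109} - \frac{31}{24}\right) = -7 - \frac{1925}{2616} = - \frac{20237}{2616}$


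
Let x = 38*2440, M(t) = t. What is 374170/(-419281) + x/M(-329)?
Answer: -38998836250/137943449 ≈ -282.72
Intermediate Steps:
x = 92720
374170/(-419281) + x/M(-329) = 374170/(-419281) + 92720/(-329) = 374170*(-1/419281) + 92720*(-1/329) = -374170/419281 - 92720/329 = -38998836250/137943449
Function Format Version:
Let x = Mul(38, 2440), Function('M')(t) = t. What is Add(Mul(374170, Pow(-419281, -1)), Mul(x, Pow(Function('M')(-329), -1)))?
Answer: Rational(-38998836250, 137943449) ≈ -282.72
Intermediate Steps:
x = 92720
Add(Mul(374170, Pow(-419281, -1)), Mul(x, Pow(Function('M')(-329), -1))) = Add(Mul(374170, Pow(-419281, -1)), Mul(92720, Pow(-329, -1))) = Add(Mul(374170, Rational(-1, 419281)), Mul(92720, Rational(-1, 329))) = Add(Rational(-374170, 419281), Rational(-92720, 329)) = Rational(-38998836250, 137943449)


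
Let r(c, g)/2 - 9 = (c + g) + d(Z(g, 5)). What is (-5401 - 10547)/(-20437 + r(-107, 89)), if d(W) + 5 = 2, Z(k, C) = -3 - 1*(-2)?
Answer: 15948/20461 ≈ 0.77943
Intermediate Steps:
Z(k, C) = -1 (Z(k, C) = -3 + 2 = -1)
d(W) = -3 (d(W) = -5 + 2 = -3)
r(c, g) = 12 + 2*c + 2*g (r(c, g) = 18 + 2*((c + g) - 3) = 18 + 2*(-3 + c + g) = 18 + (-6 + 2*c + 2*g) = 12 + 2*c + 2*g)
(-5401 - 10547)/(-20437 + r(-107, 89)) = (-5401 - 10547)/(-20437 + (12 + 2*(-107) + 2*89)) = -15948/(-20437 + (12 - 214 + 178)) = -15948/(-20437 - 24) = -15948/(-20461) = -15948*(-1/20461) = 15948/20461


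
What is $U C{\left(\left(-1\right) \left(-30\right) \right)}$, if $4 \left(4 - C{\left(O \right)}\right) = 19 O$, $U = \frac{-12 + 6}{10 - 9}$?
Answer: $831$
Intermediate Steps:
$U = -6$ ($U = - \frac{6}{1} = \left(-6\right) 1 = -6$)
$C{\left(O \right)} = 4 - \frac{19 O}{4}$
$U C{\left(\left(-1\right) \left(-30\right) \right)} = - 6 \left(4 - \frac{19 \left(\left(-1\right) \left(-30\right)\right)}{4}\right) = - 6 \left(4 - \frac{285}{2}\right) = \left(-6\right) \left(- \frac{277}{2}\right) = 831$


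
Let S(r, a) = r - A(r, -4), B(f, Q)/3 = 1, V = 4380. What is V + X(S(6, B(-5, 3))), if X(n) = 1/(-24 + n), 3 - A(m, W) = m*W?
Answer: 197099/45 ≈ 4380.0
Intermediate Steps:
B(f, Q) = 3 (B(f, Q) = 3*1 = 3)
A(m, W) = 3 - W*m (A(m, W) = 3 - m*W = 3 - W*m)
S(r, a) = -3 - 3*r (S(r, a) = r - (3 - 1*(-4)*r) = r - (3 + 4*r) = r + (-3 - 4*r) = -3 - 3*r)
V + X(S(6, B(-5, 3))) = 4380 + 1/(-24 + (-3 - 3*6)) = 4380 + 1/(-24 + (-3 - 18)) = 4380 + 1/(-24 - 21) = 4380 + 1/(-45) = 4380 - 1/45 = 197099/45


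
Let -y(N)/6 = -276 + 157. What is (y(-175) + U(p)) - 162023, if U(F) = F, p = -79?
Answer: -161388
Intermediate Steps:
y(N) = 714 (y(N) = -6*(-276 + 157) = -6*(-119) = 714)
(y(-175) + U(p)) - 162023 = (714 - 79) - 162023 = 635 - 162023 = -161388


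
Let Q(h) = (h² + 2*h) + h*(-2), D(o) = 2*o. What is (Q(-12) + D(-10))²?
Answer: 15376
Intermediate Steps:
Q(h) = h² (Q(h) = (h² + 2*h) - 2*h = h²)
(Q(-12) + D(-10))² = ((-12)² + 2*(-10))² = (144 - 20)² = 124² = 15376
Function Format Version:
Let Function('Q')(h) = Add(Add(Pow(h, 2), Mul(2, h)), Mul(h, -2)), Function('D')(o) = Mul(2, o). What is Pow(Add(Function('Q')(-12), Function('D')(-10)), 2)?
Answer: 15376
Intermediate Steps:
Function('Q')(h) = Pow(h, 2) (Function('Q')(h) = Add(Add(Pow(h, 2), Mul(2, h)), Mul(-2, h)) = Pow(h, 2))
Pow(Add(Function('Q')(-12), Function('D')(-10)), 2) = Pow(Add(Pow(-12, 2), Mul(2, -10)), 2) = Pow(Add(144, -20), 2) = Pow(124, 2) = 15376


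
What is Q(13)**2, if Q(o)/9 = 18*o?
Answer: 4435236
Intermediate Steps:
Q(o) = 162*o (Q(o) = 9*(18*o) = 162*o)
Q(13)**2 = (162*13)**2 = 2106**2 = 4435236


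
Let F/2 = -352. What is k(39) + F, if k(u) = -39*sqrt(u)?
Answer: -704 - 39*sqrt(39) ≈ -947.55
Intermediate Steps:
F = -704 (F = 2*(-352) = -704)
k(39) + F = -39*sqrt(39) - 704 = -704 - 39*sqrt(39)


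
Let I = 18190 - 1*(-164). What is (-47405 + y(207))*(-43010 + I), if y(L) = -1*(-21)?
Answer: 1168299904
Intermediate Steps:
I = 18354 (I = 18190 + 164 = 18354)
y(L) = 21
(-47405 + y(207))*(-43010 + I) = (-47405 + 21)*(-43010 + 18354) = -47384*(-24656) = 1168299904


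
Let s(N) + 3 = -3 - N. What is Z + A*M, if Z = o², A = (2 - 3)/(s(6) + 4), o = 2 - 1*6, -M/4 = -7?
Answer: 39/2 ≈ 19.500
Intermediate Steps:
s(N) = -6 - N (s(N) = -3 + (-3 - N) = -6 - N)
M = 28 (M = -4*(-7) = 28)
o = -4 (o = 2 - 6 = -4)
A = ⅛ (A = (2 - 3)/((-6 - 1*6) + 4) = -1/((-6 - 6) + 4) = -1/(-12 + 4) = -1/(-8) = -1*(-⅛) = ⅛ ≈ 0.12500)
Z = 16 (Z = (-4)² = 16)
Z + A*M = 16 + (⅛)*28 = 16 + 7/2 = 39/2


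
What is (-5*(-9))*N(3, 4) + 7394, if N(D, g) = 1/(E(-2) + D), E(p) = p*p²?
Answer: 7385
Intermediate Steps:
E(p) = p³
N(D, g) = 1/(-8 + D) (N(D, g) = 1/((-2)³ + D) = 1/(-8 + D))
(-5*(-9))*N(3, 4) + 7394 = (-5*(-9))/(-8 + 3) + 7394 = 45/(-5) + 7394 = 45*(-⅕) + 7394 = -9 + 7394 = 7385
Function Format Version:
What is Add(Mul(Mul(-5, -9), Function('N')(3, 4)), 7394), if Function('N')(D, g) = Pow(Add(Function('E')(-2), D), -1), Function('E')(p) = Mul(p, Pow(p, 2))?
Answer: 7385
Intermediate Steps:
Function('E')(p) = Pow(p, 3)
Function('N')(D, g) = Pow(Add(-8, D), -1) (Function('N')(D, g) = Pow(Add(Pow(-2, 3), D), -1) = Pow(Add(-8, D), -1))
Add(Mul(Mul(-5, -9), Function('N')(3, 4)), 7394) = Add(Mul(Mul(-5, -9), Pow(Add(-8, 3), -1)), 7394) = Add(Mul(45, Pow(-5, -1)), 7394) = Add(Mul(45, Rational(-1, 5)), 7394) = Add(-9, 7394) = 7385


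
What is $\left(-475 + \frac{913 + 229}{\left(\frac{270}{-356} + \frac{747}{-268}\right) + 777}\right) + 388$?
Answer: $- \frac{1577774513}{18448431} \approx -85.524$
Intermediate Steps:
$\left(-475 + \frac{913 + 229}{\left(\frac{270}{-356} + \frac{747}{-268}\right) + 777}\right) + 388 = \left(-475 + \frac{1142}{\left(270 \left(- \frac{1}{356}\right) + 747 \left(- \frac{1}{268}\right)\right) + 777}\right) + 388 = \left(-475 + \frac{1142}{\left(- \frac{135}{178} - \frac{747}{268}\right) + 777}\right) + 388 = \left(-475 + \frac{1142}{- \frac{84573}{23852} + 777}\right) + 388 = \left(-475 + \frac{1142}{\frac{18448431}{23852}}\right) + 388 = \left(-475 + 1142 \cdot \frac{23852}{18448431}\right) + 388 = \left(-475 + \frac{27238984}{18448431}\right) + 388 = - \frac{8735765741}{18448431} + 388 = - \frac{1577774513}{18448431}$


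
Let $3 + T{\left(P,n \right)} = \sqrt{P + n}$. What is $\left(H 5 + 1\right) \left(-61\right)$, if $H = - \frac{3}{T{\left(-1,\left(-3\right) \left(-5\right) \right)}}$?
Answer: $488 + 183 \sqrt{14} \approx 1172.7$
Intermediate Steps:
$T{\left(P,n \right)} = -3 + \sqrt{P + n}$
$H = - \frac{3}{-3 + \sqrt{14}}$ ($H = - \frac{3}{-3 + \sqrt{-1 - -15}} = - \frac{3}{-3 + \sqrt{-1 + 15}} = - \frac{3}{-3 + \sqrt{14}} \approx -4.045$)
$\left(H 5 + 1\right) \left(-61\right) = \left(\left(- \frac{9}{5} - \frac{3 \sqrt{14}}{5}\right) 5 + 1\right) \left(-61\right) = \left(\left(-9 - 3 \sqrt{14}\right) + 1\right) \left(-61\right) = \left(-8 - 3 \sqrt{14}\right) \left(-61\right) = 488 + 183 \sqrt{14}$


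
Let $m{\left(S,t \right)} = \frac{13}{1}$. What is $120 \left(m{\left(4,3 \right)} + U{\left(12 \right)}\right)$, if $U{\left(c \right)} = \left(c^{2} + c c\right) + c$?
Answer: $37560$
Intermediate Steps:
$m{\left(S,t \right)} = 13$ ($m{\left(S,t \right)} = 13 \cdot 1 = 13$)
$U{\left(c \right)} = c + 2 c^{2}$ ($U{\left(c \right)} = \left(c^{2} + c^{2}\right) + c = 2 c^{2} + c = c + 2 c^{2}$)
$120 \left(m{\left(4,3 \right)} + U{\left(12 \right)}\right) = 120 \left(13 + 12 \left(1 + 2 \cdot 12\right)\right) = 120 \left(13 + 12 \left(1 + 24\right)\right) = 120 \left(13 + 12 \cdot 25\right) = 120 \left(13 + 300\right) = 120 \cdot 313 = 37560$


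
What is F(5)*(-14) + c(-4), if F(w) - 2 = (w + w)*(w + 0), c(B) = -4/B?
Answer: -727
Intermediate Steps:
F(w) = 2 + 2*w**2 (F(w) = 2 + (w + w)*(w + 0) = 2 + (2*w)*w = 2 + 2*w**2)
F(5)*(-14) + c(-4) = (2 + 2*5**2)*(-14) - 4/(-4) = (2 + 2*25)*(-14) - 4*(-1/4) = (2 + 50)*(-14) + 1 = 52*(-14) + 1 = -728 + 1 = -727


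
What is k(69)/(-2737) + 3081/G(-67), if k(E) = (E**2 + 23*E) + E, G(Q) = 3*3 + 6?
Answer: 120818/595 ≈ 203.06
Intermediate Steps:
G(Q) = 15 (G(Q) = 9 + 6 = 15)
k(E) = E**2 + 24*E
k(69)/(-2737) + 3081/G(-67) = (69*(24 + 69))/(-2737) + 3081/15 = (69*93)*(-1/2737) + 3081*(1/15) = 6417*(-1/2737) + 1027/5 = -279/119 + 1027/5 = 120818/595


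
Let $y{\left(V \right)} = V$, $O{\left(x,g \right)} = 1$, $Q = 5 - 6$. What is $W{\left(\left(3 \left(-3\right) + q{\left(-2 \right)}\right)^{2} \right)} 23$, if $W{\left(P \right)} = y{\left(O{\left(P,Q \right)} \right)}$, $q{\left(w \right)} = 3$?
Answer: $23$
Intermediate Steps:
$Q = -1$ ($Q = 5 - 6 = -1$)
$W{\left(P \right)} = 1$
$W{\left(\left(3 \left(-3\right) + q{\left(-2 \right)}\right)^{2} \right)} 23 = 1 \cdot 23 = 23$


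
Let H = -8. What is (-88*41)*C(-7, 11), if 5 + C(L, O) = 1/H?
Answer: 18491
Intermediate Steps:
C(L, O) = -41/8 (C(L, O) = -5 + 1/(-8) = -5 - 1/8 = -41/8)
(-88*41)*C(-7, 11) = -88*41*(-41/8) = -3608*(-41/8) = 18491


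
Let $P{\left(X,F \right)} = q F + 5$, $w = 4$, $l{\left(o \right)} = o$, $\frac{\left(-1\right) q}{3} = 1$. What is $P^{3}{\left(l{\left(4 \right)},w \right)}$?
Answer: $-343$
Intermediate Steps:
$q = -3$ ($q = \left(-3\right) 1 = -3$)
$P{\left(X,F \right)} = 5 - 3 F$ ($P{\left(X,F \right)} = - 3 F + 5 = 5 - 3 F$)
$P^{3}{\left(l{\left(4 \right)},w \right)} = \left(5 - 12\right)^{3} = \left(-7\right)^{3} = -343$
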